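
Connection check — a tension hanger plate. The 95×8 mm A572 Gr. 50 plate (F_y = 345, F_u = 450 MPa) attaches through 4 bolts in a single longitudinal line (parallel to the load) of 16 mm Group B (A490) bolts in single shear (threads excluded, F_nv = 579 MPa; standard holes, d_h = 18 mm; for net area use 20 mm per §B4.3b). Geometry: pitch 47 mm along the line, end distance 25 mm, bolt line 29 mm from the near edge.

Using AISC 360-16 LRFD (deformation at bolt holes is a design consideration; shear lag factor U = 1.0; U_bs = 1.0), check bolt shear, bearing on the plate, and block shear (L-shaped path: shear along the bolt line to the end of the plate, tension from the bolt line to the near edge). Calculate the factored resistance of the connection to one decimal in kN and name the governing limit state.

Bolt shear: A_b = π(16)²/4 = 201.06 mm². φR_n = 0.75 × 579 × 201.06 × 4 × 1 = 349.2 kN.
Bearing (8 mm plate, F_u = 450 MPa): end bolts L_c = 25 − 18/2 = 16, R_n = min(1.2×16×8×450, 2.4×16×8×450) = 69.12 kN/bolt; interior L_c = 47 − 18 = 29, R_n = 125.28 kN/bolt. φR_n = 0.75 × (1×69.12 + 3×125.28) = 333.7 kN.
Block shear: shear path 1×[25+3×47] = 1×166 mm, A_gv = 1328, A_nv = 1×(166 − 3.5×20)×8 = 768 mm²; tension to near edge: (29 − 0.5×20)×8 = 152 mm². R_n = min(0.6×450×768, 0.6×345×1328) + 1.0×450×152 = min(207.36, 274.9) + 68.4 = 275.76 kN. φR_n = 0.75 × 275.76 = 206.8 kN.
Governing: min(349.2, 333.7, 206.8) = 206.8 kN → block shear.

206.8 kN (block shear governs)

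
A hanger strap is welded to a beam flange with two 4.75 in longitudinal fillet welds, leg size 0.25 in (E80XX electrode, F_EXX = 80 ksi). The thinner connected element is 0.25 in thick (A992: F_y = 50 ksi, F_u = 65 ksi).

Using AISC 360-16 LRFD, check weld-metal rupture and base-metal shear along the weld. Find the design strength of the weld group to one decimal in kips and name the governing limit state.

60.4 kips (weld metal governs)

Weld metal: throat = 0.707×0.25 = 0.17675 in, L = 2×4.75 = 9.5 in. φR_n = 0.75 × 0.6 × 80 × 0.17675 × 9.5 = 60.4 kips.
Base metal shear (0.25 in plate): yield φR_n = 1.0×0.6×50×0.25×9.5 = 71.3 kips; rupture φR_n = 0.75×0.6×65×0.25×9.5 = 69.5 kips; take 69.5 kips (rupture).
Governing: min(60.4, 69.5) = 60.4 kips → weld metal.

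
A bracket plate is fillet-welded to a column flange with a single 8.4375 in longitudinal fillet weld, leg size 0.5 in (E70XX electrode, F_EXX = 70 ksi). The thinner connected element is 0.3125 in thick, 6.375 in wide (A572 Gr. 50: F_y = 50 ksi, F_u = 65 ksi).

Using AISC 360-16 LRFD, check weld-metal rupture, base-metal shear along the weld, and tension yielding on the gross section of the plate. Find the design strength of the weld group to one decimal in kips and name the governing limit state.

77.1 kips (base-metal shear governs)

Weld metal: throat = 0.707×0.5 = 0.3535 in, L = 8.4375 in. φR_n = 0.75 × 0.6 × 70 × 0.3535 × 8.4375 = 94.0 kips.
Base metal shear (0.3125 in plate): yield φR_n = 1.0×0.6×50×0.3125×8.4375 = 79.1 kips; rupture φR_n = 0.75×0.6×65×0.3125×8.4375 = 77.1 kips; take 77.1 kips (rupture).
Tension yield (gross): A_g = 6.375×0.3125 = 1.9922 in². φR_n = 0.90 × 50 × 1.9922 = 89.6 kips.
Governing: min(94.0, 77.1, 89.6) = 77.1 kips → base-metal shear.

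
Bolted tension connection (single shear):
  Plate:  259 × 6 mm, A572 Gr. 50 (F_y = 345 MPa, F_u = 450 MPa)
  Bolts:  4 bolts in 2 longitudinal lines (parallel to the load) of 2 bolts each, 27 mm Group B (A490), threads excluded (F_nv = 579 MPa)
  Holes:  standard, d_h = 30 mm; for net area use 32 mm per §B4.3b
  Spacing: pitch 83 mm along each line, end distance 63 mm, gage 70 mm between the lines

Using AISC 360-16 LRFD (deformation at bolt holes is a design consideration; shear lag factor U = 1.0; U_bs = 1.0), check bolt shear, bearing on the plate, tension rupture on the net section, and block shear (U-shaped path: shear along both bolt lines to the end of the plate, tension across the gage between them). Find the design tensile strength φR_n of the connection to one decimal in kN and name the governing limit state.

Bolt shear: A_b = π(27)²/4 = 572.56 mm². φR_n = 0.75 × 579 × 572.56 × 4 × 1 = 994.5 kN.
Bearing (6 mm plate, F_u = 450 MPa): end bolts L_c = 63 − 30/2 = 48, R_n = min(1.2×48×6×450, 2.4×27×6×450) = 155.52 kN/bolt; interior L_c = 83 − 30 = 53, R_n = 171.72 kN/bolt. φR_n = 0.75 × (2×155.52 + 2×171.72) = 490.9 kN.
Tension rupture (net): A_n = (259 − 2×32)×6 = 1170 mm² (U = 1.0, A_e = A_n). φR_n = 0.75 × 450 × 1170 = 394.9 kN.
Block shear: shear path 2×[63+1×83] = 2×146 mm, A_gv = 1752, A_nv = 2×(146 − 1.5×32)×6 = 1176 mm²; tension across gage: (70 − 1×32)×6 = 228 mm². R_n = min(0.6×450×1176, 0.6×345×1752) + 1.0×450×228 = min(317.52, 362.66) + 102.6 = 420.12 kN. φR_n = 0.75 × 420.12 = 315.1 kN.
Governing: min(994.5, 490.9, 394.9, 315.1) = 315.1 kN → block shear.

315.1 kN (block shear governs)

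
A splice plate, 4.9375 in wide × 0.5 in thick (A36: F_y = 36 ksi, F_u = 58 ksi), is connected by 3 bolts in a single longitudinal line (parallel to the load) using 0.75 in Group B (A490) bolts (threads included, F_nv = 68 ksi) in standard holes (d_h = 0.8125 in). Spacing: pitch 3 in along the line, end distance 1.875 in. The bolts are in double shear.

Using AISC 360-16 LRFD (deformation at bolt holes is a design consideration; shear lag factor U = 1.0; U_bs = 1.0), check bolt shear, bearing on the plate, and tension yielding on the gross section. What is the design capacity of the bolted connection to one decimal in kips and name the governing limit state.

Bolt shear: A_b = π(0.75)²/4 = 0.44179 in². φR_n = 0.75 × 68 × 0.44179 × 3 × 2 = 135.2 kips.
Bearing (0.5 in plate, F_u = 58 ksi): end bolts L_c = 1.875 − 0.8125/2 = 1.46875, R_n = min(1.2×1.46875×0.5×58, 2.4×0.75×0.5×58) = 51.113 kips/bolt; interior L_c = 3 − 0.8125 = 2.1875, R_n = 52.2 kips/bolt. φR_n = 0.75 × (1×51.113 + 2×52.2) = 116.6 kips.
Tension yield (gross): A_g = 4.9375×0.5 = 2.4688 in². φR_n = 0.90 × 36 × 2.4688 = 80.0 kips.
Governing: min(135.2, 116.6, 80.0) = 80.0 kips → gross-section yield.

80.0 kips (gross-section yield governs)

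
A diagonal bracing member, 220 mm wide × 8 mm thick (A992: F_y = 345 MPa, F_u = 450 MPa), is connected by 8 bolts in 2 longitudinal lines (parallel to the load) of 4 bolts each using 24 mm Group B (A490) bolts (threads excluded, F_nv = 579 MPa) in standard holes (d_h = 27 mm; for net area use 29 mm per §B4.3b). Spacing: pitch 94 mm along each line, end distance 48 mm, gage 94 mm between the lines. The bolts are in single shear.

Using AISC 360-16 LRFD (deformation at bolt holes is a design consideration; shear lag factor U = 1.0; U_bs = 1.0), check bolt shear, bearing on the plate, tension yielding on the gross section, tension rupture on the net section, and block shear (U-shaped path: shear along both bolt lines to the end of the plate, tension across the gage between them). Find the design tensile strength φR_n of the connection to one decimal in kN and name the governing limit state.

437.4 kN (net-section rupture governs)

Bolt shear: A_b = π(24)²/4 = 452.39 mm². φR_n = 0.75 × 579 × 452.39 × 8 × 1 = 1571.6 kN.
Bearing (8 mm plate, F_u = 450 MPa): end bolts L_c = 48 − 27/2 = 34.5, R_n = min(1.2×34.5×8×450, 2.4×24×8×450) = 149.04 kN/bolt; interior L_c = 94 − 27 = 67, R_n = 207.36 kN/bolt. φR_n = 0.75 × (2×149.04 + 6×207.36) = 1156.7 kN.
Tension yield (gross): A_g = 220×8 = 1760 mm². φR_n = 0.90 × 345 × 1760 = 546.5 kN.
Tension rupture (net): A_n = (220 − 2×29)×8 = 1296 mm² (U = 1.0, A_e = A_n). φR_n = 0.75 × 450 × 1296 = 437.4 kN.
Block shear: shear path 2×[48+3×94] = 2×330 mm, A_gv = 5280, A_nv = 2×(330 − 3.5×29)×8 = 3656 mm²; tension across gage: (94 − 1×29)×8 = 520 mm². R_n = min(0.6×450×3656, 0.6×345×5280) + 1.0×450×520 = min(987.12, 1093) + 234 = 1221.1 kN. φR_n = 0.75 × 1221.1 = 915.8 kN.
Governing: min(1571.6, 1156.7, 546.5, 437.4, 915.8) = 437.4 kN → net-section rupture.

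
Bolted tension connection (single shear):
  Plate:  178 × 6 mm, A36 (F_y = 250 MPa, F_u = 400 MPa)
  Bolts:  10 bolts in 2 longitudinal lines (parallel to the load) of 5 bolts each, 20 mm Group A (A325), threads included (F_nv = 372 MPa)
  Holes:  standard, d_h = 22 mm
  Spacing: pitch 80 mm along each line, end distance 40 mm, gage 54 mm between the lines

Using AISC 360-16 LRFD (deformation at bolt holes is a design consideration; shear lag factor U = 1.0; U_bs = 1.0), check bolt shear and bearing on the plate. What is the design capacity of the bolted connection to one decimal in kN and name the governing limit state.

Bolt shear: A_b = π(20)²/4 = 314.16 mm². φR_n = 0.75 × 372 × 314.16 × 10 × 1 = 876.5 kN.
Bearing (6 mm plate, F_u = 400 MPa): end bolts L_c = 40 − 22/2 = 29, R_n = min(1.2×29×6×400, 2.4×20×6×400) = 83.52 kN/bolt; interior L_c = 80 − 22 = 58, R_n = 115.2 kN/bolt. φR_n = 0.75 × (2×83.52 + 8×115.2) = 816.5 kN.
Governing: min(876.5, 816.5) = 816.5 kN → bearing.

816.5 kN (bearing governs)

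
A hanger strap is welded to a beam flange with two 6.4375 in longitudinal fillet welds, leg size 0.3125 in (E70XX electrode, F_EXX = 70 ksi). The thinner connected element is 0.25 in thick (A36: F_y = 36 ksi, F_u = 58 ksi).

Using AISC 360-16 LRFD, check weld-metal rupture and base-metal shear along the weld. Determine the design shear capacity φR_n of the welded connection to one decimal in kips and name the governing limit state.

69.5 kips (base-metal shear governs)

Weld metal: throat = 0.707×0.3125 = 0.22094 in, L = 2×6.4375 = 12.875 in. φR_n = 0.75 × 0.6 × 70 × 0.22094 × 12.875 = 89.6 kips.
Base metal shear (0.25 in plate): yield φR_n = 1.0×0.6×36×0.25×12.875 = 69.5 kips; rupture φR_n = 0.75×0.6×58×0.25×12.875 = 84.0 kips; take 69.5 kips (yield).
Governing: min(89.6, 69.5) = 69.5 kips → base-metal shear.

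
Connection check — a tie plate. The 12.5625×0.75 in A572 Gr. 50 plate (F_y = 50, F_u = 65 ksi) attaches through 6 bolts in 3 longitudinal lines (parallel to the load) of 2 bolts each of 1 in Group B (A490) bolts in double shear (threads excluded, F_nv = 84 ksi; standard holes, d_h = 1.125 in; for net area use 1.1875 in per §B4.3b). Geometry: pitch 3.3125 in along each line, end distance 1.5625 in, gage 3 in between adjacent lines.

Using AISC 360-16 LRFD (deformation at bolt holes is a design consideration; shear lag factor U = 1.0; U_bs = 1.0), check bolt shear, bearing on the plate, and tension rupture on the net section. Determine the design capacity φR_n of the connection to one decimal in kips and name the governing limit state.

Bolt shear: A_b = π(1)²/4 = 0.7854 in². φR_n = 0.75 × 84 × 0.7854 × 6 × 2 = 593.8 kips.
Bearing (0.75 in plate, F_u = 65 ksi): end bolts L_c = 1.5625 − 1.125/2 = 1, R_n = min(1.2×1×0.75×65, 2.4×1×0.75×65) = 58.5 kips/bolt; interior L_c = 3.3125 − 1.125 = 2.1875, R_n = 117 kips/bolt. φR_n = 0.75 × (3×58.5 + 3×117) = 394.9 kips.
Tension rupture (net): A_n = (12.5625 − 3×1.1875)×0.75 = 6.75 in² (U = 1.0, A_e = A_n). φR_n = 0.75 × 65 × 6.75 = 329.1 kips.
Governing: min(593.8, 394.9, 329.1) = 329.1 kips → net-section rupture.

329.1 kips (net-section rupture governs)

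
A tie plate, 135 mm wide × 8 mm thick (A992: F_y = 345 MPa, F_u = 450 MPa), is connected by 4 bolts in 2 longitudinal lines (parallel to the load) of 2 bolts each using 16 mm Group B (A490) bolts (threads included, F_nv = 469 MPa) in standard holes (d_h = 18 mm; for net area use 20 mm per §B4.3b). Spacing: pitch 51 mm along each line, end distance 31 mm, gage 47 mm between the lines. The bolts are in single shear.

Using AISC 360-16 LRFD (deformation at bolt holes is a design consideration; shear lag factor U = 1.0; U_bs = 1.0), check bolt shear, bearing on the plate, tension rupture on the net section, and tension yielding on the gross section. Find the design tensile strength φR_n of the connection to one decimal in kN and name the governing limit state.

256.5 kN (net-section rupture governs)

Bolt shear: A_b = π(16)²/4 = 201.06 mm². φR_n = 0.75 × 469 × 201.06 × 4 × 1 = 282.9 kN.
Bearing (8 mm plate, F_u = 450 MPa): end bolts L_c = 31 − 18/2 = 22, R_n = min(1.2×22×8×450, 2.4×16×8×450) = 95.04 kN/bolt; interior L_c = 51 − 18 = 33, R_n = 138.24 kN/bolt. φR_n = 0.75 × (2×95.04 + 2×138.24) = 349.9 kN.
Tension rupture (net): A_n = (135 − 2×20)×8 = 760 mm² (U = 1.0, A_e = A_n). φR_n = 0.75 × 450 × 760 = 256.5 kN.
Tension yield (gross): A_g = 135×8 = 1080 mm². φR_n = 0.90 × 345 × 1080 = 335.3 kN.
Governing: min(282.9, 349.9, 256.5, 335.3) = 256.5 kN → net-section rupture.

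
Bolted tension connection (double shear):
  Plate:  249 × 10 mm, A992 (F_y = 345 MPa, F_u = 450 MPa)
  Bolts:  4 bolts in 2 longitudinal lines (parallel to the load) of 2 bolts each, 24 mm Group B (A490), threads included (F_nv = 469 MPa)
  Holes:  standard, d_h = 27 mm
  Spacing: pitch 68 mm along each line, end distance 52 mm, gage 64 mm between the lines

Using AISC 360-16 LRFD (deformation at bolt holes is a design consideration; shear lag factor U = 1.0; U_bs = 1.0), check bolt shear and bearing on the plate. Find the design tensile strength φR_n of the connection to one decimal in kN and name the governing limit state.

Bolt shear: A_b = π(24)²/4 = 452.39 mm². φR_n = 0.75 × 469 × 452.39 × 4 × 2 = 1273.0 kN.
Bearing (10 mm plate, F_u = 450 MPa): end bolts L_c = 52 − 27/2 = 38.5, R_n = min(1.2×38.5×10×450, 2.4×24×10×450) = 207.9 kN/bolt; interior L_c = 68 − 27 = 41, R_n = 221.4 kN/bolt. φR_n = 0.75 × (2×207.9 + 2×221.4) = 644.0 kN.
Governing: min(1273.0, 644.0) = 644.0 kN → bearing.

644.0 kN (bearing governs)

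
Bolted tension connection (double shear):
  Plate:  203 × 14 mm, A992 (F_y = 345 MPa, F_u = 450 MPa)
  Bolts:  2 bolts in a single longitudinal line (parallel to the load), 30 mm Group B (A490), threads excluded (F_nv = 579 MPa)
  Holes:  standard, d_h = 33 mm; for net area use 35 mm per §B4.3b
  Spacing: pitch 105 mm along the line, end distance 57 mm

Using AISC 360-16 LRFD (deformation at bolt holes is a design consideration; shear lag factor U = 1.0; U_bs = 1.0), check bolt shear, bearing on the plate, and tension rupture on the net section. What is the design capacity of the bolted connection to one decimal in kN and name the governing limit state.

Bolt shear: A_b = π(30)²/4 = 706.86 mm². φR_n = 0.75 × 579 × 706.86 × 2 × 2 = 1227.8 kN.
Bearing (14 mm plate, F_u = 450 MPa): end bolts L_c = 57 − 33/2 = 40.5, R_n = min(1.2×40.5×14×450, 2.4×30×14×450) = 306.18 kN/bolt; interior L_c = 105 − 33 = 72, R_n = 453.6 kN/bolt. φR_n = 0.75 × (1×306.18 + 1×453.6) = 569.8 kN.
Tension rupture (net): A_n = (203 − 1×35)×14 = 2352 mm² (U = 1.0, A_e = A_n). φR_n = 0.75 × 450 × 2352 = 793.8 kN.
Governing: min(1227.8, 569.8, 793.8) = 569.8 kN → bearing.

569.8 kN (bearing governs)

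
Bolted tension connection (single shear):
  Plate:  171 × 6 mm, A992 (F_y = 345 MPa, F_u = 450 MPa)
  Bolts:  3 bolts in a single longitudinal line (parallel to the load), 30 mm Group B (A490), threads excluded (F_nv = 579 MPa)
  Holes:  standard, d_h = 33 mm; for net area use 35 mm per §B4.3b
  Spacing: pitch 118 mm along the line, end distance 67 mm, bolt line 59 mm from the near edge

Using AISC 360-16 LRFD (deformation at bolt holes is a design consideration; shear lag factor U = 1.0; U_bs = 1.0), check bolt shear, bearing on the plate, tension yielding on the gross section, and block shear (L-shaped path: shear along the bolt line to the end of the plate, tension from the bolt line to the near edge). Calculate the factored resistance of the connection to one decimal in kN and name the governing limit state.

Bolt shear: A_b = π(30)²/4 = 706.86 mm². φR_n = 0.75 × 579 × 706.86 × 3 × 1 = 920.9 kN.
Bearing (6 mm plate, F_u = 450 MPa): end bolts L_c = 67 − 33/2 = 50.5, R_n = min(1.2×50.5×6×450, 2.4×30×6×450) = 163.62 kN/bolt; interior L_c = 118 − 33 = 85, R_n = 194.4 kN/bolt. φR_n = 0.75 × (1×163.62 + 2×194.4) = 414.3 kN.
Tension yield (gross): A_g = 171×6 = 1026 mm². φR_n = 0.90 × 345 × 1026 = 318.6 kN.
Block shear: shear path 1×[67+2×118] = 1×303 mm, A_gv = 1818, A_nv = 1×(303 − 2.5×35)×6 = 1293 mm²; tension to near edge: (59 − 0.5×35)×6 = 249 mm². R_n = min(0.6×450×1293, 0.6×345×1818) + 1.0×450×249 = min(349.11, 376.33) + 112.05 = 461.16 kN. φR_n = 0.75 × 461.16 = 345.9 kN.
Governing: min(920.9, 414.3, 318.6, 345.9) = 318.6 kN → gross-section yield.

318.6 kN (gross-section yield governs)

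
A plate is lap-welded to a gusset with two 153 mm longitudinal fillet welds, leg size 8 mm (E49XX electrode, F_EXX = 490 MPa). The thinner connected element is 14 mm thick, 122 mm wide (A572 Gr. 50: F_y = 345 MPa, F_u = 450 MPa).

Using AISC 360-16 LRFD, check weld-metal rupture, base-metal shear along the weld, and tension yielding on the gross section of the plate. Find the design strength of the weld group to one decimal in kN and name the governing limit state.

381.6 kN (weld metal governs)

Weld metal: throat = 0.707×8 = 5.656 mm, L = 2×153 = 306 mm. φR_n = 0.75 × 0.6 × 490 × 5.656 × 306 = 381.6 kN.
Base metal shear (14 mm plate): yield φR_n = 1.0×0.6×345×14×306 = 886.8 kN; rupture φR_n = 0.75×0.6×450×14×306 = 867.5 kN; take 867.5 kN (rupture).
Tension yield (gross): A_g = 122×14 = 1708 mm². φR_n = 0.90 × 345 × 1708 = 530.3 kN.
Governing: min(381.6, 867.5, 530.3) = 381.6 kN → weld metal.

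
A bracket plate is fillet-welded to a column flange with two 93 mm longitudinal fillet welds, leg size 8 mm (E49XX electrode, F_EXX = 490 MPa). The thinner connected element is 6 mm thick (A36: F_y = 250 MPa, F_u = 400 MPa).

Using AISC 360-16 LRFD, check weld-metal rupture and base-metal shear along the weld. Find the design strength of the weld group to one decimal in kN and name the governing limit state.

167.4 kN (base-metal shear governs)

Weld metal: throat = 0.707×8 = 5.656 mm, L = 2×93 = 186 mm. φR_n = 0.75 × 0.6 × 490 × 5.656 × 186 = 232.0 kN.
Base metal shear (6 mm plate): yield φR_n = 1.0×0.6×250×6×186 = 167.4 kN; rupture φR_n = 0.75×0.6×400×6×186 = 200.9 kN; take 167.4 kN (yield).
Governing: min(232.0, 167.4) = 167.4 kN → base-metal shear.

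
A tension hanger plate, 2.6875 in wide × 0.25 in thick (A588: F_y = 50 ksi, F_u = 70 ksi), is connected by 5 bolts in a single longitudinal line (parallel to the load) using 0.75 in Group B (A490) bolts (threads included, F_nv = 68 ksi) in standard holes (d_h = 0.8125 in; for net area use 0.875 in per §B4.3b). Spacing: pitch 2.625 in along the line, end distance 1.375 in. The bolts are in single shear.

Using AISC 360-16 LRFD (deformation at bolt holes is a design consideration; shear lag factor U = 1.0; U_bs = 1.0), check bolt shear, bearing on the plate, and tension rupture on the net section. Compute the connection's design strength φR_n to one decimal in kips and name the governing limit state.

23.8 kips (net-section rupture governs)

Bolt shear: A_b = π(0.75)²/4 = 0.44179 in². φR_n = 0.75 × 68 × 0.44179 × 5 × 1 = 112.7 kips.
Bearing (0.25 in plate, F_u = 70 ksi): end bolts L_c = 1.375 − 0.8125/2 = 0.96875, R_n = min(1.2×0.96875×0.25×70, 2.4×0.75×0.25×70) = 20.344 kips/bolt; interior L_c = 2.625 − 0.8125 = 1.8125, R_n = 31.5 kips/bolt. φR_n = 0.75 × (1×20.344 + 4×31.5) = 109.8 kips.
Tension rupture (net): A_n = (2.6875 − 1×0.875)×0.25 = 0.45313 in² (U = 1.0, A_e = A_n). φR_n = 0.75 × 70 × 0.45313 = 23.8 kips.
Governing: min(112.7, 109.8, 23.8) = 23.8 kips → net-section rupture.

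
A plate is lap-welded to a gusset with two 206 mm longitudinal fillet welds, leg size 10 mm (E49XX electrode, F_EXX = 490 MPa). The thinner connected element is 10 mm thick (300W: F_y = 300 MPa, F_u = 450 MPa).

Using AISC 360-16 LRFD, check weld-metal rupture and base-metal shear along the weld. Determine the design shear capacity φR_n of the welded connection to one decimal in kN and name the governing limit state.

Weld metal: throat = 0.707×10 = 7.07 mm, L = 2×206 = 412 mm. φR_n = 0.75 × 0.6 × 490 × 7.07 × 412 = 642.3 kN.
Base metal shear (10 mm plate): yield φR_n = 1.0×0.6×300×10×412 = 741.6 kN; rupture φR_n = 0.75×0.6×450×10×412 = 834.3 kN; take 741.6 kN (yield).
Governing: min(642.3, 741.6) = 642.3 kN → weld metal.

642.3 kN (weld metal governs)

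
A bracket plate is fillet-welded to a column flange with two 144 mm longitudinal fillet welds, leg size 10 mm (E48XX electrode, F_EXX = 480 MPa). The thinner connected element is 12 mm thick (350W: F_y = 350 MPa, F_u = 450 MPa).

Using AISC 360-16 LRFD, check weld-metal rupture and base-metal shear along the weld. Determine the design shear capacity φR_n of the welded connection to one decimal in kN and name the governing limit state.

Weld metal: throat = 0.707×10 = 7.07 mm, L = 2×144 = 288 mm. φR_n = 0.75 × 0.6 × 480 × 7.07 × 288 = 439.8 kN.
Base metal shear (12 mm plate): yield φR_n = 1.0×0.6×350×12×288 = 725.8 kN; rupture φR_n = 0.75×0.6×450×12×288 = 699.8 kN; take 699.8 kN (rupture).
Governing: min(439.8, 699.8) = 439.8 kN → weld metal.

439.8 kN (weld metal governs)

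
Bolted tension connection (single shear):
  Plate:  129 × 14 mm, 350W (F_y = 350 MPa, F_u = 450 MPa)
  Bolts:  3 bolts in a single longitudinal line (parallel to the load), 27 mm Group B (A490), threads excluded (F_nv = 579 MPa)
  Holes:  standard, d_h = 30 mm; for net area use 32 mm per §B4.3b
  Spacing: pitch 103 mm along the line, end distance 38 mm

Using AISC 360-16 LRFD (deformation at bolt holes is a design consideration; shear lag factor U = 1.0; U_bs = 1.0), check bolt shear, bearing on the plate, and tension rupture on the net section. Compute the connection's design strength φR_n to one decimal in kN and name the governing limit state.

Bolt shear: A_b = π(27)²/4 = 572.56 mm². φR_n = 0.75 × 579 × 572.56 × 3 × 1 = 745.9 kN.
Bearing (14 mm plate, F_u = 450 MPa): end bolts L_c = 38 − 30/2 = 23, R_n = min(1.2×23×14×450, 2.4×27×14×450) = 173.88 kN/bolt; interior L_c = 103 − 30 = 73, R_n = 408.24 kN/bolt. φR_n = 0.75 × (1×173.88 + 2×408.24) = 742.8 kN.
Tension rupture (net): A_n = (129 − 1×32)×14 = 1358 mm² (U = 1.0, A_e = A_n). φR_n = 0.75 × 450 × 1358 = 458.3 kN.
Governing: min(745.9, 742.8, 458.3) = 458.3 kN → net-section rupture.

458.3 kN (net-section rupture governs)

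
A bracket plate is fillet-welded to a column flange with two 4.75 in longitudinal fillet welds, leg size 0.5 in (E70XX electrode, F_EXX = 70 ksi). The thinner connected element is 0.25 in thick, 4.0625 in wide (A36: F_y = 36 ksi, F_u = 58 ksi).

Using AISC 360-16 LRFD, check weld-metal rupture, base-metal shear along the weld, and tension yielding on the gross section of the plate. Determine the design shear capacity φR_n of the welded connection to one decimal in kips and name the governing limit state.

Weld metal: throat = 0.707×0.5 = 0.3535 in, L = 2×4.75 = 9.5 in. φR_n = 0.75 × 0.6 × 70 × 0.3535 × 9.5 = 105.8 kips.
Base metal shear (0.25 in plate): yield φR_n = 1.0×0.6×36×0.25×9.5 = 51.3 kips; rupture φR_n = 0.75×0.6×58×0.25×9.5 = 62.0 kips; take 51.3 kips (yield).
Tension yield (gross): A_g = 4.0625×0.25 = 1.0156 in². φR_n = 0.90 × 36 × 1.0156 = 32.9 kips.
Governing: min(105.8, 51.3, 32.9) = 32.9 kips → gross-section yield.

32.9 kips (gross-section yield governs)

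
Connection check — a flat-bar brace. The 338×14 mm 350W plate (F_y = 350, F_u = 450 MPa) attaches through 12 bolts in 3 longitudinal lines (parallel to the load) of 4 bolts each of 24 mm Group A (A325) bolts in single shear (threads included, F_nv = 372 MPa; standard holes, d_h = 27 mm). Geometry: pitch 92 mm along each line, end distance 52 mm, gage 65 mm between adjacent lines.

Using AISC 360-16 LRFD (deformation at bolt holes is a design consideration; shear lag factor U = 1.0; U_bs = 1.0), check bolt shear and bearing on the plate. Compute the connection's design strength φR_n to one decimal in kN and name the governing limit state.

1514.6 kN (bolt shear governs)

Bolt shear: A_b = π(24)²/4 = 452.39 mm². φR_n = 0.75 × 372 × 452.39 × 12 × 1 = 1514.6 kN.
Bearing (14 mm plate, F_u = 450 MPa): end bolts L_c = 52 − 27/2 = 38.5, R_n = min(1.2×38.5×14×450, 2.4×24×14×450) = 291.06 kN/bolt; interior L_c = 92 − 27 = 65, R_n = 362.88 kN/bolt. φR_n = 0.75 × (3×291.06 + 9×362.88) = 3104.3 kN.
Governing: min(1514.6, 3104.3) = 1514.6 kN → bolt shear.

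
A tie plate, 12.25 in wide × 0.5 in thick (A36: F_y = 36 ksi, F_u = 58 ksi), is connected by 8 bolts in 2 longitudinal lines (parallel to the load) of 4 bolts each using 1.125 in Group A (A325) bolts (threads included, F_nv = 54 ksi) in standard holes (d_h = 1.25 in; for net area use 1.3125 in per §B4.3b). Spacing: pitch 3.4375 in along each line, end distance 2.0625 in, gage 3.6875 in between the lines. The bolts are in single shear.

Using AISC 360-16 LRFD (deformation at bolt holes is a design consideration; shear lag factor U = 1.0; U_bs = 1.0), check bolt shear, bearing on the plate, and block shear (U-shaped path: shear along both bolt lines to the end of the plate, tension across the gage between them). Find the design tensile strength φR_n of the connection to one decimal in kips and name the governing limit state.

252.1 kips (block shear governs)

Bolt shear: A_b = π(1.125)²/4 = 0.99402 in². φR_n = 0.75 × 54 × 0.99402 × 8 × 1 = 322.1 kips.
Bearing (0.5 in plate, F_u = 58 ksi): end bolts L_c = 2.0625 − 1.25/2 = 1.4375, R_n = min(1.2×1.4375×0.5×58, 2.4×1.125×0.5×58) = 50.025 kips/bolt; interior L_c = 3.4375 − 1.25 = 2.1875, R_n = 76.125 kips/bolt. φR_n = 0.75 × (2×50.025 + 6×76.125) = 417.6 kips.
Block shear: shear path 2×[2.0625+3×3.4375] = 2×12.375 in, A_gv = 12.375, A_nv = 2×(12.375 − 3.5×1.3125)×0.5 = 7.7813 in²; tension across gage: (3.6875 − 1×1.3125)×0.5 = 1.1875 in². R_n = min(0.6×58×7.7813, 0.6×36×12.375) + 1.0×58×1.1875 = min(270.79, 267.3) + 68.875 = 336.18 kips. φR_n = 0.75 × 336.18 = 252.1 kips.
Governing: min(322.1, 417.6, 252.1) = 252.1 kips → block shear.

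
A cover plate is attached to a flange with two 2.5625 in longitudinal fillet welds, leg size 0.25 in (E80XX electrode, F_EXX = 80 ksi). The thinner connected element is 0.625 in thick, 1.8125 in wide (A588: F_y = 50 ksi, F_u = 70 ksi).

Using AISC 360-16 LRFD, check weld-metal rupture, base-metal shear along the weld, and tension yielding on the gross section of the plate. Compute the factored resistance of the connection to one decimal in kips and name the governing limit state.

32.6 kips (weld metal governs)

Weld metal: throat = 0.707×0.25 = 0.17675 in, L = 2×2.5625 = 5.125 in. φR_n = 0.75 × 0.6 × 80 × 0.17675 × 5.125 = 32.6 kips.
Base metal shear (0.625 in plate): yield φR_n = 1.0×0.6×50×0.625×5.125 = 96.1 kips; rupture φR_n = 0.75×0.6×70×0.625×5.125 = 100.9 kips; take 96.1 kips (yield).
Tension yield (gross): A_g = 1.8125×0.625 = 1.1328 in². φR_n = 0.90 × 50 × 1.1328 = 51.0 kips.
Governing: min(32.6, 96.1, 51.0) = 32.6 kips → weld metal.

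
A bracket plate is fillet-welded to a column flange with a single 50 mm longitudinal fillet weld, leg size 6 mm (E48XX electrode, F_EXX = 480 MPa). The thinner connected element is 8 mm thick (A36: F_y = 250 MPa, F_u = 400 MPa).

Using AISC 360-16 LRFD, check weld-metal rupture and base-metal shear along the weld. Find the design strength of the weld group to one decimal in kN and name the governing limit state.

Weld metal: throat = 0.707×6 = 4.242 mm, L = 50 mm. φR_n = 0.75 × 0.6 × 480 × 4.242 × 50 = 45.8 kN.
Base metal shear (8 mm plate): yield φR_n = 1.0×0.6×250×8×50 = 60.0 kN; rupture φR_n = 0.75×0.6×400×8×50 = 72.0 kN; take 60.0 kN (yield).
Governing: min(45.8, 60.0) = 45.8 kN → weld metal.

45.8 kN (weld metal governs)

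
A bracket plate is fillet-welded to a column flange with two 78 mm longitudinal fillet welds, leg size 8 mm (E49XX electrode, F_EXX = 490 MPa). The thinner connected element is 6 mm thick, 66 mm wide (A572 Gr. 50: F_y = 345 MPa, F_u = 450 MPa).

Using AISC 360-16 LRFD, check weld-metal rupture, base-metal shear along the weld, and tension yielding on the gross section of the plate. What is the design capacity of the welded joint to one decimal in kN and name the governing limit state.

Weld metal: throat = 0.707×8 = 5.656 mm, L = 2×78 = 156 mm. φR_n = 0.75 × 0.6 × 490 × 5.656 × 156 = 194.6 kN.
Base metal shear (6 mm plate): yield φR_n = 1.0×0.6×345×6×156 = 193.8 kN; rupture φR_n = 0.75×0.6×450×6×156 = 189.5 kN; take 189.5 kN (rupture).
Tension yield (gross): A_g = 66×6 = 396 mm². φR_n = 0.90 × 345 × 396 = 123.0 kN.
Governing: min(194.6, 189.5, 123.0) = 123.0 kN → gross-section yield.

123.0 kN (gross-section yield governs)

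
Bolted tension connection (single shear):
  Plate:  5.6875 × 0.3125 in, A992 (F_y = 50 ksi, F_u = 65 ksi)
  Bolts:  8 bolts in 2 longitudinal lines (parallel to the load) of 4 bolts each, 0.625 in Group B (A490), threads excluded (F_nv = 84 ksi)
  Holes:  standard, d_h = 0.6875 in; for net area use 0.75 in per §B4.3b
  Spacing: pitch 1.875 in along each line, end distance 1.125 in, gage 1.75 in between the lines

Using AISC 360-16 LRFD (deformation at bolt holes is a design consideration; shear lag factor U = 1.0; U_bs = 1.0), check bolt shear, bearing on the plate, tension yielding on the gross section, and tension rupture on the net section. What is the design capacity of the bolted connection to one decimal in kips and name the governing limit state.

63.8 kips (net-section rupture governs)

Bolt shear: A_b = π(0.625)²/4 = 0.3068 in². φR_n = 0.75 × 84 × 0.3068 × 8 × 1 = 154.6 kips.
Bearing (0.3125 in plate, F_u = 65 ksi): end bolts L_c = 1.125 − 0.6875/2 = 0.78125, R_n = min(1.2×0.78125×0.3125×65, 2.4×0.625×0.3125×65) = 19.043 kips/bolt; interior L_c = 1.875 − 0.6875 = 1.1875, R_n = 28.945 kips/bolt. φR_n = 0.75 × (2×19.043 + 6×28.945) = 158.8 kips.
Tension yield (gross): A_g = 5.6875×0.3125 = 1.7773 in². φR_n = 0.90 × 50 × 1.7773 = 80.0 kips.
Tension rupture (net): A_n = (5.6875 − 2×0.75)×0.3125 = 1.3086 in² (U = 1.0, A_e = A_n). φR_n = 0.75 × 65 × 1.3086 = 63.8 kips.
Governing: min(154.6, 158.8, 80.0, 63.8) = 63.8 kips → net-section rupture.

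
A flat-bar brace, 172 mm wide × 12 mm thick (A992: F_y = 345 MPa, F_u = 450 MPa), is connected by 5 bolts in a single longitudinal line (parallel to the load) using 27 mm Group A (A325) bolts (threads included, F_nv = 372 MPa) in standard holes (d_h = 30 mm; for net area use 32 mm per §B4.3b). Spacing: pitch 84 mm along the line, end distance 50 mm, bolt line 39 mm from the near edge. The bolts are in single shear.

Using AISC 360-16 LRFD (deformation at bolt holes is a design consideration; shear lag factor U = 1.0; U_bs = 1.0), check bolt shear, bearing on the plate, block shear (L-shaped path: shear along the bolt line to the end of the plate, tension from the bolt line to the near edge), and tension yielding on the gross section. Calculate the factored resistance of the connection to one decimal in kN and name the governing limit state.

Bolt shear: A_b = π(27)²/4 = 572.56 mm². φR_n = 0.75 × 372 × 572.56 × 5 × 1 = 798.7 kN.
Bearing (12 mm plate, F_u = 450 MPa): end bolts L_c = 50 − 30/2 = 35, R_n = min(1.2×35×12×450, 2.4×27×12×450) = 226.8 kN/bolt; interior L_c = 84 − 30 = 54, R_n = 349.92 kN/bolt. φR_n = 0.75 × (1×226.8 + 4×349.92) = 1219.9 kN.
Block shear: shear path 1×[50+4×84] = 1×386 mm, A_gv = 4632, A_nv = 1×(386 − 4.5×32)×12 = 2904 mm²; tension to near edge: (39 − 0.5×32)×12 = 276 mm². R_n = min(0.6×450×2904, 0.6×345×4632) + 1.0×450×276 = min(784.08, 958.82) + 124.2 = 908.28 kN. φR_n = 0.75 × 908.28 = 681.2 kN.
Tension yield (gross): A_g = 172×12 = 2064 mm². φR_n = 0.90 × 345 × 2064 = 640.9 kN.
Governing: min(798.7, 1219.9, 681.2, 640.9) = 640.9 kN → gross-section yield.

640.9 kN (gross-section yield governs)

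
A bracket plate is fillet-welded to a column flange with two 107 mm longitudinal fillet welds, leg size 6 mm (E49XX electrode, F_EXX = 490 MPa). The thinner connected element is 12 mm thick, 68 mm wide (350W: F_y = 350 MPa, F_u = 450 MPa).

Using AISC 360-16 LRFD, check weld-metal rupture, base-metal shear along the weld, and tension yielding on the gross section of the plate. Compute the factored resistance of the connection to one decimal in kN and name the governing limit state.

200.2 kN (weld metal governs)

Weld metal: throat = 0.707×6 = 4.242 mm, L = 2×107 = 214 mm. φR_n = 0.75 × 0.6 × 490 × 4.242 × 214 = 200.2 kN.
Base metal shear (12 mm plate): yield φR_n = 1.0×0.6×350×12×214 = 539.3 kN; rupture φR_n = 0.75×0.6×450×12×214 = 520.0 kN; take 520.0 kN (rupture).
Tension yield (gross): A_g = 68×12 = 816 mm². φR_n = 0.90 × 350 × 816 = 257.0 kN.
Governing: min(200.2, 520.0, 257.0) = 200.2 kN → weld metal.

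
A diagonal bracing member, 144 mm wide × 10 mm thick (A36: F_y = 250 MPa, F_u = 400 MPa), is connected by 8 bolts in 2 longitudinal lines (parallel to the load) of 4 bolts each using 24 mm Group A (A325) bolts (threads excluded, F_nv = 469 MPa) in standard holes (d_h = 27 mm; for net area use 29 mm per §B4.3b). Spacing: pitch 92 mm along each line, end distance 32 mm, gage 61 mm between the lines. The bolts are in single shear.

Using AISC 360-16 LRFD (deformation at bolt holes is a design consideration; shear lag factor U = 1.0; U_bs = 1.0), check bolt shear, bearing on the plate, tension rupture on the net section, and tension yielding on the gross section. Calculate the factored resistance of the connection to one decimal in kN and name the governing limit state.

Bolt shear: A_b = π(24)²/4 = 452.39 mm². φR_n = 0.75 × 469 × 452.39 × 8 × 1 = 1273.0 kN.
Bearing (10 mm plate, F_u = 400 MPa): end bolts L_c = 32 − 27/2 = 18.5, R_n = min(1.2×18.5×10×400, 2.4×24×10×400) = 88.8 kN/bolt; interior L_c = 92 − 27 = 65, R_n = 230.4 kN/bolt. φR_n = 0.75 × (2×88.8 + 6×230.4) = 1170.0 kN.
Tension rupture (net): A_n = (144 − 2×29)×10 = 860 mm² (U = 1.0, A_e = A_n). φR_n = 0.75 × 400 × 860 = 258.0 kN.
Tension yield (gross): A_g = 144×10 = 1440 mm². φR_n = 0.90 × 250 × 1440 = 324.0 kN.
Governing: min(1273.0, 1170.0, 258.0, 324.0) = 258.0 kN → net-section rupture.

258.0 kN (net-section rupture governs)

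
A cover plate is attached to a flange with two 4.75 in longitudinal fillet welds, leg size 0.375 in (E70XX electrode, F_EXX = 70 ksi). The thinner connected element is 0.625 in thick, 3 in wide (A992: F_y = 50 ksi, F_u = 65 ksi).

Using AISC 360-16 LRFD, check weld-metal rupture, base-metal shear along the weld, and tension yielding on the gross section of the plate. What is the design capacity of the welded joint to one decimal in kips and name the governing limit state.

79.3 kips (weld metal governs)

Weld metal: throat = 0.707×0.375 = 0.26513 in, L = 2×4.75 = 9.5 in. φR_n = 0.75 × 0.6 × 70 × 0.26513 × 9.5 = 79.3 kips.
Base metal shear (0.625 in plate): yield φR_n = 1.0×0.6×50×0.625×9.5 = 178.1 kips; rupture φR_n = 0.75×0.6×65×0.625×9.5 = 173.7 kips; take 173.7 kips (rupture).
Tension yield (gross): A_g = 3×0.625 = 1.875 in². φR_n = 0.90 × 50 × 1.875 = 84.4 kips.
Governing: min(79.3, 173.7, 84.4) = 79.3 kips → weld metal.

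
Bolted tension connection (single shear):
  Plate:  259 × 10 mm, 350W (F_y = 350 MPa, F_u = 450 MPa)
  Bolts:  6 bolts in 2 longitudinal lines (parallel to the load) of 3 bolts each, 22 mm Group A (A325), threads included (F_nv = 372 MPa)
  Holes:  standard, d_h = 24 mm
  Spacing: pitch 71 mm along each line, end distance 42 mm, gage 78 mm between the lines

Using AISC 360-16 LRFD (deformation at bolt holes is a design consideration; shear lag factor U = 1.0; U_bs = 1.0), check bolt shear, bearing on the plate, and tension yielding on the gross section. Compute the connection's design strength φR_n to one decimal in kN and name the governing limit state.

Bolt shear: A_b = π(22)²/4 = 380.13 mm². φR_n = 0.75 × 372 × 380.13 × 6 × 1 = 636.3 kN.
Bearing (10 mm plate, F_u = 450 MPa): end bolts L_c = 42 − 24/2 = 30, R_n = min(1.2×30×10×450, 2.4×22×10×450) = 162 kN/bolt; interior L_c = 71 − 24 = 47, R_n = 237.6 kN/bolt. φR_n = 0.75 × (2×162 + 4×237.6) = 955.8 kN.
Tension yield (gross): A_g = 259×10 = 2590 mm². φR_n = 0.90 × 350 × 2590 = 815.9 kN.
Governing: min(636.3, 955.8, 815.9) = 636.3 kN → bolt shear.

636.3 kN (bolt shear governs)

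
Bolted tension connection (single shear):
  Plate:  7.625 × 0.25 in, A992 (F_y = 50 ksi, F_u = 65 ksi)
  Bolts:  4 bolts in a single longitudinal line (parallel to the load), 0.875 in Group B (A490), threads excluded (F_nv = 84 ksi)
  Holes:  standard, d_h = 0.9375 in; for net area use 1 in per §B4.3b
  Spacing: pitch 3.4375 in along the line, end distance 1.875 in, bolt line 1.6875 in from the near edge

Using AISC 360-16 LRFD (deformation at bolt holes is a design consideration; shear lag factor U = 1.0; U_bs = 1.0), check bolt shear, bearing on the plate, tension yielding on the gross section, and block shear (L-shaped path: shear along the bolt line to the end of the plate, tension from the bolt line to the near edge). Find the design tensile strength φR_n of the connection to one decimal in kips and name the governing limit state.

Bolt shear: A_b = π(0.875)²/4 = 0.60132 in². φR_n = 0.75 × 84 × 0.60132 × 4 × 1 = 151.5 kips.
Bearing (0.25 in plate, F_u = 65 ksi): end bolts L_c = 1.875 − 0.9375/2 = 1.40625, R_n = min(1.2×1.40625×0.25×65, 2.4×0.875×0.25×65) = 27.422 kips/bolt; interior L_c = 3.4375 − 0.9375 = 2.5, R_n = 34.125 kips/bolt. φR_n = 0.75 × (1×27.422 + 3×34.125) = 97.3 kips.
Tension yield (gross): A_g = 7.625×0.25 = 1.9063 in². φR_n = 0.90 × 50 × 1.9063 = 85.8 kips.
Block shear: shear path 1×[1.875+3×3.4375] = 1×12.1875 in, A_gv = 3.0469, A_nv = 1×(12.1875 − 3.5×1)×0.25 = 2.1719 in²; tension to near edge: (1.6875 − 0.5×1)×0.25 = 0.29688 in². R_n = min(0.6×65×2.1719, 0.6×50×3.0469) + 1.0×65×0.29688 = min(84.704, 91.407) + 19.297 = 104 kips. φR_n = 0.75 × 104 = 78.0 kips.
Governing: min(151.5, 97.3, 85.8, 78.0) = 78.0 kips → block shear.

78.0 kips (block shear governs)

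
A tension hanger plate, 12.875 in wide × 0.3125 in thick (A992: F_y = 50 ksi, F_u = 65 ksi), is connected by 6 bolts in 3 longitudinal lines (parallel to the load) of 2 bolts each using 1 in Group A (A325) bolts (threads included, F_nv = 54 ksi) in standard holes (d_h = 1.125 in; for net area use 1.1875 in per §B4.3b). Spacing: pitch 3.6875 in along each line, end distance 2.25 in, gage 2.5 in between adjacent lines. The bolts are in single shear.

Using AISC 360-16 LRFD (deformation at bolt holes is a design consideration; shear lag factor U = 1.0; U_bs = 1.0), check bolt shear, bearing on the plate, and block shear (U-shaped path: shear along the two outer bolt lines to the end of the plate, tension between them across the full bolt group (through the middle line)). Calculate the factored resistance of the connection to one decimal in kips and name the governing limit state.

Bolt shear: A_b = π(1)²/4 = 0.7854 in². φR_n = 0.75 × 54 × 0.7854 × 6 × 1 = 190.9 kips.
Bearing (0.3125 in plate, F_u = 65 ksi): end bolts L_c = 2.25 − 1.125/2 = 1.6875, R_n = min(1.2×1.6875×0.3125×65, 2.4×1×0.3125×65) = 41.133 kips/bolt; interior L_c = 3.6875 − 1.125 = 2.5625, R_n = 48.75 kips/bolt. φR_n = 0.75 × (3×41.133 + 3×48.75) = 202.2 kips.
Block shear: shear path 2×[2.25+1×3.6875] = 2×5.9375 in, A_gv = 3.7109, A_nv = 2×(5.9375 − 1.5×1.1875)×0.3125 = 2.5977 in²; tension across gage: (5 − 2×1.1875)×0.3125 = 0.82031 in². R_n = min(0.6×65×2.5977, 0.6×50×3.7109) + 1.0×65×0.82031 = min(101.31, 111.33) + 53.32 = 154.63 kips. φR_n = 0.75 × 154.63 = 116.0 kips.
Governing: min(190.9, 202.2, 116.0) = 116.0 kips → block shear.

116.0 kips (block shear governs)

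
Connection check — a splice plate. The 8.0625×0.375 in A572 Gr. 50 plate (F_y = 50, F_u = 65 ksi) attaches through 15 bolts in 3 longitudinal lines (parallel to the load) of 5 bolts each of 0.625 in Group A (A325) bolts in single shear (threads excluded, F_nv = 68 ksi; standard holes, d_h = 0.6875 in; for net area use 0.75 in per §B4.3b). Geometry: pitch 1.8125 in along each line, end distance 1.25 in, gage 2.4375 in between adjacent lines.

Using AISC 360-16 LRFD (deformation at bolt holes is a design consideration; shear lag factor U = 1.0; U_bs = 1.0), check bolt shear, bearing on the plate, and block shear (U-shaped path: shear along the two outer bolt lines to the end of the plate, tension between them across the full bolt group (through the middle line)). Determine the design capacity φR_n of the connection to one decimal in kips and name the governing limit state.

174.1 kips (block shear governs)

Bolt shear: A_b = π(0.625)²/4 = 0.3068 in². φR_n = 0.75 × 68 × 0.3068 × 15 × 1 = 234.7 kips.
Bearing (0.375 in plate, F_u = 65 ksi): end bolts L_c = 1.25 − 0.6875/2 = 0.90625, R_n = min(1.2×0.90625×0.375×65, 2.4×0.625×0.375×65) = 26.508 kips/bolt; interior L_c = 1.8125 − 0.6875 = 1.125, R_n = 32.906 kips/bolt. φR_n = 0.75 × (3×26.508 + 12×32.906) = 355.8 kips.
Block shear: shear path 2×[1.25+4×1.8125] = 2×8.5 in, A_gv = 6.375, A_nv = 2×(8.5 − 4.5×0.75)×0.375 = 3.8438 in²; tension across gage: (4.875 − 2×0.75)×0.375 = 1.2656 in². R_n = min(0.6×65×3.8438, 0.6×50×6.375) + 1.0×65×1.2656 = min(149.91, 191.25) + 82.264 = 232.17 kips. φR_n = 0.75 × 232.17 = 174.1 kips.
Governing: min(234.7, 355.8, 174.1) = 174.1 kips → block shear.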